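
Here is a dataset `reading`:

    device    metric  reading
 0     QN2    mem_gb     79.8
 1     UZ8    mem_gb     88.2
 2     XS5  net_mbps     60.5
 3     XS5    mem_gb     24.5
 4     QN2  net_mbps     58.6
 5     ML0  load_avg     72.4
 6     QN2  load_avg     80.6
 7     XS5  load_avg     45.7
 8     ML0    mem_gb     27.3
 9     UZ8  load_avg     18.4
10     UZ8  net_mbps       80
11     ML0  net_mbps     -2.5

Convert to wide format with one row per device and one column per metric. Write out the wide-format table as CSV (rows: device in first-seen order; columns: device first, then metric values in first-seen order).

Columns: device plus the 3 distinct metric values (mem_gb, net_mbps, load_avg).
For example, row QN2 column mem_gb takes reading=79.8 from the long row (QN2, mem_gb).

device,mem_gb,net_mbps,load_avg
QN2,79.8,58.6,80.6
UZ8,88.2,80,18.4
XS5,24.5,60.5,45.7
ML0,27.3,-2.5,72.4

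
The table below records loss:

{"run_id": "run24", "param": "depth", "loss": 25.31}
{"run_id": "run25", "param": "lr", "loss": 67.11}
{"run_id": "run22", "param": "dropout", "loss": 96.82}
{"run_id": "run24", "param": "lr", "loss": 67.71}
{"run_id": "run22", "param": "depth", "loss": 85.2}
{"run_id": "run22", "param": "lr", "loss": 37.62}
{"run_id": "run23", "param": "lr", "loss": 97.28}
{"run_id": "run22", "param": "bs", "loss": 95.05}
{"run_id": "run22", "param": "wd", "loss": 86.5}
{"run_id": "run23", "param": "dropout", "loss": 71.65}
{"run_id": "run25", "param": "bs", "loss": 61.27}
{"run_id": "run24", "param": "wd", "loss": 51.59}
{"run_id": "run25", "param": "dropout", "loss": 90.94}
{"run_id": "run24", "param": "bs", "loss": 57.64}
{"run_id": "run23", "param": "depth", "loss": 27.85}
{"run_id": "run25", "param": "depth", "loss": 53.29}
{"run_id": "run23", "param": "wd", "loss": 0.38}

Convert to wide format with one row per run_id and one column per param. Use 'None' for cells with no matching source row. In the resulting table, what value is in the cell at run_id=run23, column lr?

The long row with run_id=run23, param=lr has loss=97.28.

97.28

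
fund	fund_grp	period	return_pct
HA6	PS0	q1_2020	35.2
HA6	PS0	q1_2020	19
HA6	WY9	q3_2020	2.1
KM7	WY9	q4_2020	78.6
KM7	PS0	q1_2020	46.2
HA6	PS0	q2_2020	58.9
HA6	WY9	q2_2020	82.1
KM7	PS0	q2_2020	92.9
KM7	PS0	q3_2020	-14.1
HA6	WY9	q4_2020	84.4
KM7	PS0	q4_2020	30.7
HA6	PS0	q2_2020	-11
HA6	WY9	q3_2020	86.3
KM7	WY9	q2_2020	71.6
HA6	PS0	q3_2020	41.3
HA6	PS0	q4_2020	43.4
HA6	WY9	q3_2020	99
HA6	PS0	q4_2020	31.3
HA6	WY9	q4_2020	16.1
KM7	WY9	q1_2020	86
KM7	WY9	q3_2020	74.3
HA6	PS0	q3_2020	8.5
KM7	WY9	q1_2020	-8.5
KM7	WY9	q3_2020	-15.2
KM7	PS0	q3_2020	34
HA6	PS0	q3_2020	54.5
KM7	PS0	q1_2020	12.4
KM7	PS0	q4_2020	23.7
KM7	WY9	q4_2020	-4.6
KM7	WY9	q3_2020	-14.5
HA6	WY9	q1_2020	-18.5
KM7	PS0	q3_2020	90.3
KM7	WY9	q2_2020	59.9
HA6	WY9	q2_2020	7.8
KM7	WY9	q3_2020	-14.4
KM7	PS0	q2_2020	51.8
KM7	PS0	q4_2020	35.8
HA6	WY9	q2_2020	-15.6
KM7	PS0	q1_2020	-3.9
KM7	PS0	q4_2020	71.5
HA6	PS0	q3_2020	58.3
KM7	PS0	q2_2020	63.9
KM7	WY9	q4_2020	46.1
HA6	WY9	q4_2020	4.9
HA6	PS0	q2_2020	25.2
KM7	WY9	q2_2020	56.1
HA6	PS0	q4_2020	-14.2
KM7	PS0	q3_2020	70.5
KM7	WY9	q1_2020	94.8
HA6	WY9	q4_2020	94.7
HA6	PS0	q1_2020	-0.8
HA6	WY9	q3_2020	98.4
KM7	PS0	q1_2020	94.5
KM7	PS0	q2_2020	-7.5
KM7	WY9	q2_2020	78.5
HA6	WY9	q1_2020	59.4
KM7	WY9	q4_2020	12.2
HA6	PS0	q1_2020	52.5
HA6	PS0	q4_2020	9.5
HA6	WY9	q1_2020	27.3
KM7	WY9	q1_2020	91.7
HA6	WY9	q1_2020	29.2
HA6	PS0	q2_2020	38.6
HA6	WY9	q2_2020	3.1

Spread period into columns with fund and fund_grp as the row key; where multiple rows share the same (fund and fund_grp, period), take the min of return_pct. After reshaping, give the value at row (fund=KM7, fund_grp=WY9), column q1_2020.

-8.5

Rows with fund=KM7, fund_grp=WY9 and period=q1_2020: return_pct values are 86, -8.5, 94.8, 91.7.
min(86, -8.5, 94.8, 91.7) = -8.5.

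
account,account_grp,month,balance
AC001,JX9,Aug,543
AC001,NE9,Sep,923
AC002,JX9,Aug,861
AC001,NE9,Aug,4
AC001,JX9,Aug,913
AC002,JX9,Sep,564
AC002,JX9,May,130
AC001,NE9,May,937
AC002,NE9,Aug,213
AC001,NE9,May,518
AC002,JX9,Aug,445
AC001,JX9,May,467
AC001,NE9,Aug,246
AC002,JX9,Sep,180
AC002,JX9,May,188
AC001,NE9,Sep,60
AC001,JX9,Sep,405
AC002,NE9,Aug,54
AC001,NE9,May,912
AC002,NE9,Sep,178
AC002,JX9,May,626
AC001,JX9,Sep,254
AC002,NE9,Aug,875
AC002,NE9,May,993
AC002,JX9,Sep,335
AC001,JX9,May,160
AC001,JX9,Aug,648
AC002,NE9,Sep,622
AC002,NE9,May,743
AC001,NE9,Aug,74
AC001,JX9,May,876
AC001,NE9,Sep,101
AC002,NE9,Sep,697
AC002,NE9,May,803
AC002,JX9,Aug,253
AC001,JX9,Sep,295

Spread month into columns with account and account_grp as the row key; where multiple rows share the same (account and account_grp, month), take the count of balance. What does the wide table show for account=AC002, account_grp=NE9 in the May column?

3

Rows with account=AC002, account_grp=NE9 and month=May: balance values are 993, 743, 803.
3 rows match — count = 3.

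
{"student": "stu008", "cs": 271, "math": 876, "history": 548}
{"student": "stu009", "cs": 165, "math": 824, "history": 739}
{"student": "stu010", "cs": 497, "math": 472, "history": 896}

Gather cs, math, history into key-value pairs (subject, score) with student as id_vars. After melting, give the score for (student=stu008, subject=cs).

Unpivoting turns each (student, wide-column) pair into one long row.
The wide cell at row stu008, column cs holds 271, so the long row (stu008, cs) has score=271.

271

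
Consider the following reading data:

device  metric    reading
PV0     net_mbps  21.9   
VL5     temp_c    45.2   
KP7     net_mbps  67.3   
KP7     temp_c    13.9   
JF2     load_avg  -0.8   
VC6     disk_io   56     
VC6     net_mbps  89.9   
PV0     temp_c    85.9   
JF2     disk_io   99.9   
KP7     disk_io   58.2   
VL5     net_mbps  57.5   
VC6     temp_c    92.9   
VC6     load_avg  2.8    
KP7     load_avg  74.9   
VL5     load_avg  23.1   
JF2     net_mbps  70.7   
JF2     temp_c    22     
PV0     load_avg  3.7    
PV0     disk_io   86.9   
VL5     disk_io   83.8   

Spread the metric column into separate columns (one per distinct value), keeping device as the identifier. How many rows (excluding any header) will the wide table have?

5 distinct device values → 5 rows.

5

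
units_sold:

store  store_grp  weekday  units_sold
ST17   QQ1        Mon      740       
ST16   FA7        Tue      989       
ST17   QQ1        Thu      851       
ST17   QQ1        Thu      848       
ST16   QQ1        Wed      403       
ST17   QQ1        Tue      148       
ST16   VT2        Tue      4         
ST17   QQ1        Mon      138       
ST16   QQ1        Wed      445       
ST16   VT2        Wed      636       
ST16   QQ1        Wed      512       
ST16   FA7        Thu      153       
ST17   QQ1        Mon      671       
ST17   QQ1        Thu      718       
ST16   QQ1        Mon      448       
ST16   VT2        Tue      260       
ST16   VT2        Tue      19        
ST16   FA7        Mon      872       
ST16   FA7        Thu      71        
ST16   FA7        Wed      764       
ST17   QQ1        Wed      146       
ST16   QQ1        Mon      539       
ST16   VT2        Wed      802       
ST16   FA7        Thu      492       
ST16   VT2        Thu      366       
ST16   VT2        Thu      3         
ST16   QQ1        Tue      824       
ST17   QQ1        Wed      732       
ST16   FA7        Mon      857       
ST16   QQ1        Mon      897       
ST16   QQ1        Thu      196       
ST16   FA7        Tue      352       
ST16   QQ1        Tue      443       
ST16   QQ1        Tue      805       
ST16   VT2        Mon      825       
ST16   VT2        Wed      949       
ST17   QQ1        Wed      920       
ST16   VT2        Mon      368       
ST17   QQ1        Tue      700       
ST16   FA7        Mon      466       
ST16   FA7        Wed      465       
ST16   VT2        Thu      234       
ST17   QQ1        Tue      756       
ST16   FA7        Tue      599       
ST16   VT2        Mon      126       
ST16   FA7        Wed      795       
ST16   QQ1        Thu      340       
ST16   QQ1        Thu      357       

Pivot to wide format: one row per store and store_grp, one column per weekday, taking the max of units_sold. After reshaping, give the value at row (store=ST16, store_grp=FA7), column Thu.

492

Rows with store=ST16, store_grp=FA7 and weekday=Thu: units_sold values are 153, 71, 492.
max(153, 71, 492) = 492.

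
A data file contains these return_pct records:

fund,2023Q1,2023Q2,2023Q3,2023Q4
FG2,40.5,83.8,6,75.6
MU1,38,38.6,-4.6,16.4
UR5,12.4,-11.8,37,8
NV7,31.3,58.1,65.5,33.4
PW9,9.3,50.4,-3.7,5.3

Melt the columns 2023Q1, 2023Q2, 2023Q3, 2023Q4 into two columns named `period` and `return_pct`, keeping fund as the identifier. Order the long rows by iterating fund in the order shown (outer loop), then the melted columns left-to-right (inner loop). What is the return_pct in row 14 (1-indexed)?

58.1

20 rows total (5 × 4). Row 14: index ⌊(14-1)/4⌋ = 3 into fund → NV7; (14-1) mod 4 = 1 into the melted columns → 2023Q2.
So row 14 is (NV7, 2023Q2, 58.1); return_pct = 58.1.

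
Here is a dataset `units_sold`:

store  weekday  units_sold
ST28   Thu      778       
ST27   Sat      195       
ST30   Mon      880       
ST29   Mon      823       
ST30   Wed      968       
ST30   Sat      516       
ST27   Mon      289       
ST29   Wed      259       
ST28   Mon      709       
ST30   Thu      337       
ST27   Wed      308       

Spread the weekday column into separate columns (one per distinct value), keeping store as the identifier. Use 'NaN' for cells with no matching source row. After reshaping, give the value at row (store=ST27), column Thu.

NaN

No long-format row has store=ST27 and weekday=Thu, so the cell is NaN.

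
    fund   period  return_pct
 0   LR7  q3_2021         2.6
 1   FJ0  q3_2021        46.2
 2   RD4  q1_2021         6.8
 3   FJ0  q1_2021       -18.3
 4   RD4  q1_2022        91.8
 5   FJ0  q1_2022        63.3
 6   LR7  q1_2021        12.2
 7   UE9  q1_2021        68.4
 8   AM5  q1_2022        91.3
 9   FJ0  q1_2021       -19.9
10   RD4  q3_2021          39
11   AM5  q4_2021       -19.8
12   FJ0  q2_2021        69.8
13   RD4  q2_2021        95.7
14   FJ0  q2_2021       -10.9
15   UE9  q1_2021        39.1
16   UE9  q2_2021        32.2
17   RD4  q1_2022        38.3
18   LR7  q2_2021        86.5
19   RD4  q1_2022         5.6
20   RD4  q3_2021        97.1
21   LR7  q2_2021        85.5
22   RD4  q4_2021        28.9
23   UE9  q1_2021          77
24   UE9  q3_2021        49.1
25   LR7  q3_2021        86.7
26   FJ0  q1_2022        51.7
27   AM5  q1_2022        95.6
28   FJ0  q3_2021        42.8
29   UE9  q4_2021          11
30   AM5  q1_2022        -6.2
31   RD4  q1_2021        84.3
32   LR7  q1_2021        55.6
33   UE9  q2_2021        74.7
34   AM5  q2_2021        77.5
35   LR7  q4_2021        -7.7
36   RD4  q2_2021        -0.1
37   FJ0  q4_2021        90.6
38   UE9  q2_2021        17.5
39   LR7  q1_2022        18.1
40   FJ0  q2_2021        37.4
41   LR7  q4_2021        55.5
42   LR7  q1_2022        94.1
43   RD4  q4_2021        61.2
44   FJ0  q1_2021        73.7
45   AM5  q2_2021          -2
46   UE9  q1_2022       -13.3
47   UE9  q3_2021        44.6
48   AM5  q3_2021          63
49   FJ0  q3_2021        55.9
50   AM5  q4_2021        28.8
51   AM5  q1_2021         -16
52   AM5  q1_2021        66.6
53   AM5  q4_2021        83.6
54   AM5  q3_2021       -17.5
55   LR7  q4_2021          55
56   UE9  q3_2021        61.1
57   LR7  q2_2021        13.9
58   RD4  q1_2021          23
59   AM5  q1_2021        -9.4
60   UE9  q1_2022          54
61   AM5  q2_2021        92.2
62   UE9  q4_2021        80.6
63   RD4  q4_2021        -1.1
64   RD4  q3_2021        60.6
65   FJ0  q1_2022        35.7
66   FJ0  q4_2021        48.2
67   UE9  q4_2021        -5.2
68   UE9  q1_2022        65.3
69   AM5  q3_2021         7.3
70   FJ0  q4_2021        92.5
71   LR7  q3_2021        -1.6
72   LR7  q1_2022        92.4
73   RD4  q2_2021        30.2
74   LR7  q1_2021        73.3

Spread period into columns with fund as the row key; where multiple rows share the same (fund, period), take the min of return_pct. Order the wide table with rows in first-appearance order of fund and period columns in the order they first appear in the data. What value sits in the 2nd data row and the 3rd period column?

With rows in first-appearance order of fund, row 2 is fund=FJ0. period columns in first-appearance order: q3_2021, q1_2021, q1_2022, q4_2021, q2_2021; column 3 is q1_2022.
Long rows with fund=FJ0, period=q1_2022: min(63.3, 51.7, 35.7) = 35.7.

35.7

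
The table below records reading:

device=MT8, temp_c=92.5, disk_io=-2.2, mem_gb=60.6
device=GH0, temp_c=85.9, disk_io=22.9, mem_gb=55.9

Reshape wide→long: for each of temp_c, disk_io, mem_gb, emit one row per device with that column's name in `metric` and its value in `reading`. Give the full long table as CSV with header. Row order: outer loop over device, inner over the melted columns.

device,metric,reading
MT8,temp_c,92.5
MT8,disk_io,-2.2
MT8,mem_gb,60.6
GH0,temp_c,85.9
GH0,disk_io,22.9
GH0,mem_gb,55.9

Each (device, column) pair becomes one row: 2 × 3 = 6 rows.
For example, (MT8, temp_c) → reading=92.5.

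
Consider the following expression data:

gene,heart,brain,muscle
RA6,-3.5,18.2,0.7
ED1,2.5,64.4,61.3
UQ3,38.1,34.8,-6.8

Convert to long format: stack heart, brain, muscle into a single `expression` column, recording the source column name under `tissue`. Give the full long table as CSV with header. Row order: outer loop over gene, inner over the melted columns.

gene,tissue,expression
RA6,heart,-3.5
RA6,brain,18.2
RA6,muscle,0.7
ED1,heart,2.5
ED1,brain,64.4
ED1,muscle,61.3
UQ3,heart,38.1
UQ3,brain,34.8
UQ3,muscle,-6.8

Each (gene, column) pair becomes one row: 3 × 3 = 9 rows.
For example, (RA6, heart) → expression=-3.5.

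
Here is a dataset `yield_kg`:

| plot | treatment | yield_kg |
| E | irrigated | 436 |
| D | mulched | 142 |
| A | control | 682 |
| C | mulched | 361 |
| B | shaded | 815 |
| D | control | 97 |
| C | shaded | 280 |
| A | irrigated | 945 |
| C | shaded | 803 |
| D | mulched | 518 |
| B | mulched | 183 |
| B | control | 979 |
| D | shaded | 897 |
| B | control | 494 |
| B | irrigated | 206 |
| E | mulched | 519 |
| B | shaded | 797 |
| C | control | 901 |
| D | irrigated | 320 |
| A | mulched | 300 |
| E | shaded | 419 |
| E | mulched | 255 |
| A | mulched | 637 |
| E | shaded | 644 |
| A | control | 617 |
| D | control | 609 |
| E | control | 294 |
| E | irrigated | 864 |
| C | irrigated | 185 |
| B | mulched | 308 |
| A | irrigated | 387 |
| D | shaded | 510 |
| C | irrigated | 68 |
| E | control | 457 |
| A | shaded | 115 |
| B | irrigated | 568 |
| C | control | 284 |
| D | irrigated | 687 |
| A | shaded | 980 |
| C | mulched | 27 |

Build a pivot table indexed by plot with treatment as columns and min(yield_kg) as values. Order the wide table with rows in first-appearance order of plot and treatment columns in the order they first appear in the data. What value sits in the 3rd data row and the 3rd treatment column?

With rows in first-appearance order of plot, row 3 is plot=A. treatment columns in first-appearance order: irrigated, mulched, control, shaded; column 3 is control.
Long rows with plot=A, treatment=control: min(682, 617) = 617.

617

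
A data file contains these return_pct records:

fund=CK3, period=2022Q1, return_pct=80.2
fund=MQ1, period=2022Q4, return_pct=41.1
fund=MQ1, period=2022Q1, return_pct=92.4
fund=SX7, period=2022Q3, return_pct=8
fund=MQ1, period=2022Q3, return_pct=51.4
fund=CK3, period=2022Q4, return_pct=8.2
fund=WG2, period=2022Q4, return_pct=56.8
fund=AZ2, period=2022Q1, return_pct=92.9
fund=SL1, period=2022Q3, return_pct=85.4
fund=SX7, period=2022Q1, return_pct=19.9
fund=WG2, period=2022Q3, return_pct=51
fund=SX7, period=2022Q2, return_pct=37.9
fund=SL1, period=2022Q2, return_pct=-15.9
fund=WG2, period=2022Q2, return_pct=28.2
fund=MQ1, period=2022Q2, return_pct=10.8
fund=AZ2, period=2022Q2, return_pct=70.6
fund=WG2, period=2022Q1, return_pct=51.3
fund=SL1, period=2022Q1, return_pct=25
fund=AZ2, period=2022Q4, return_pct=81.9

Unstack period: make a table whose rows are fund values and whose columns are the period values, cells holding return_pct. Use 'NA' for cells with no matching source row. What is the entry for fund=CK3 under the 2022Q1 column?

The long row with fund=CK3, period=2022Q1 has return_pct=80.2.

80.2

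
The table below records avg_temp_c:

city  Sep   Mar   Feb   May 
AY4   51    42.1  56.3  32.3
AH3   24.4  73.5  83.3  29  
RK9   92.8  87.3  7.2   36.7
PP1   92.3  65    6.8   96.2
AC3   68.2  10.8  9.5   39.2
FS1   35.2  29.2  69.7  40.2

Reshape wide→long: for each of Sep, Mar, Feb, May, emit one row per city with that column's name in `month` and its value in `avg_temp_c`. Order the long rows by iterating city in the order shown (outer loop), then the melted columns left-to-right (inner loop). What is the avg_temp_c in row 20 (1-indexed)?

24 rows total (6 × 4). Row 20: index ⌊(20-1)/4⌋ = 4 into city → AC3; (20-1) mod 4 = 3 into the melted columns → May.
So row 20 is (AC3, May, 39.2); avg_temp_c = 39.2.

39.2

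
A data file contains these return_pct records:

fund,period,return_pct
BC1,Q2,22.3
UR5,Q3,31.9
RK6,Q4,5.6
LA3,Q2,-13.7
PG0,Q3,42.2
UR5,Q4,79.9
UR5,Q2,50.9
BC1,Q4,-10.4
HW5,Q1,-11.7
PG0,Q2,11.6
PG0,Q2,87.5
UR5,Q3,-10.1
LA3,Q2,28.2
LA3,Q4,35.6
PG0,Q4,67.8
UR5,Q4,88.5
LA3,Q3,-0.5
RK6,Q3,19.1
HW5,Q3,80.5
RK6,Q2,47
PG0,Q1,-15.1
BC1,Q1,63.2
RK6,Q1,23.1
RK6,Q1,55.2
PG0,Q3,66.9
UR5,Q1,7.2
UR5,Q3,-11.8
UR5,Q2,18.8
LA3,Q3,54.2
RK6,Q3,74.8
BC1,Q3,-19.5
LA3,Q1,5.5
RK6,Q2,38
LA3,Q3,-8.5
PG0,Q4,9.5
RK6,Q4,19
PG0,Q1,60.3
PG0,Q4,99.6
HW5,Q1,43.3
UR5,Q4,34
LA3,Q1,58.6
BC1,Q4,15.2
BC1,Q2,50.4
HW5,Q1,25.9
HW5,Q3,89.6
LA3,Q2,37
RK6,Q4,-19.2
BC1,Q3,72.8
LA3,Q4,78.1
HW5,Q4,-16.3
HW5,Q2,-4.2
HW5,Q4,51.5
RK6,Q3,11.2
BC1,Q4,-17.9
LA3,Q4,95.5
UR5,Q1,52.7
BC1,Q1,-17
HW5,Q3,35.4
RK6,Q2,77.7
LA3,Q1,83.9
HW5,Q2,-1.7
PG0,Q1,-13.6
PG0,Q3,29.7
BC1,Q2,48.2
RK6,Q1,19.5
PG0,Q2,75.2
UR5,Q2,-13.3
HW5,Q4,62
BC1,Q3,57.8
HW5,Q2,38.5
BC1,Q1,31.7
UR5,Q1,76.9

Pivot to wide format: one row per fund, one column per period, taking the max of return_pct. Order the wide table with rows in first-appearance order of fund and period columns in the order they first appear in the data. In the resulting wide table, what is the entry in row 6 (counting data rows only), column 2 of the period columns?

With rows in first-appearance order of fund, row 6 is fund=HW5. period columns in first-appearance order: Q2, Q3, Q4, Q1; column 2 is Q3.
Long rows with fund=HW5, period=Q3: max(80.5, 89.6, 35.4) = 89.6.

89.6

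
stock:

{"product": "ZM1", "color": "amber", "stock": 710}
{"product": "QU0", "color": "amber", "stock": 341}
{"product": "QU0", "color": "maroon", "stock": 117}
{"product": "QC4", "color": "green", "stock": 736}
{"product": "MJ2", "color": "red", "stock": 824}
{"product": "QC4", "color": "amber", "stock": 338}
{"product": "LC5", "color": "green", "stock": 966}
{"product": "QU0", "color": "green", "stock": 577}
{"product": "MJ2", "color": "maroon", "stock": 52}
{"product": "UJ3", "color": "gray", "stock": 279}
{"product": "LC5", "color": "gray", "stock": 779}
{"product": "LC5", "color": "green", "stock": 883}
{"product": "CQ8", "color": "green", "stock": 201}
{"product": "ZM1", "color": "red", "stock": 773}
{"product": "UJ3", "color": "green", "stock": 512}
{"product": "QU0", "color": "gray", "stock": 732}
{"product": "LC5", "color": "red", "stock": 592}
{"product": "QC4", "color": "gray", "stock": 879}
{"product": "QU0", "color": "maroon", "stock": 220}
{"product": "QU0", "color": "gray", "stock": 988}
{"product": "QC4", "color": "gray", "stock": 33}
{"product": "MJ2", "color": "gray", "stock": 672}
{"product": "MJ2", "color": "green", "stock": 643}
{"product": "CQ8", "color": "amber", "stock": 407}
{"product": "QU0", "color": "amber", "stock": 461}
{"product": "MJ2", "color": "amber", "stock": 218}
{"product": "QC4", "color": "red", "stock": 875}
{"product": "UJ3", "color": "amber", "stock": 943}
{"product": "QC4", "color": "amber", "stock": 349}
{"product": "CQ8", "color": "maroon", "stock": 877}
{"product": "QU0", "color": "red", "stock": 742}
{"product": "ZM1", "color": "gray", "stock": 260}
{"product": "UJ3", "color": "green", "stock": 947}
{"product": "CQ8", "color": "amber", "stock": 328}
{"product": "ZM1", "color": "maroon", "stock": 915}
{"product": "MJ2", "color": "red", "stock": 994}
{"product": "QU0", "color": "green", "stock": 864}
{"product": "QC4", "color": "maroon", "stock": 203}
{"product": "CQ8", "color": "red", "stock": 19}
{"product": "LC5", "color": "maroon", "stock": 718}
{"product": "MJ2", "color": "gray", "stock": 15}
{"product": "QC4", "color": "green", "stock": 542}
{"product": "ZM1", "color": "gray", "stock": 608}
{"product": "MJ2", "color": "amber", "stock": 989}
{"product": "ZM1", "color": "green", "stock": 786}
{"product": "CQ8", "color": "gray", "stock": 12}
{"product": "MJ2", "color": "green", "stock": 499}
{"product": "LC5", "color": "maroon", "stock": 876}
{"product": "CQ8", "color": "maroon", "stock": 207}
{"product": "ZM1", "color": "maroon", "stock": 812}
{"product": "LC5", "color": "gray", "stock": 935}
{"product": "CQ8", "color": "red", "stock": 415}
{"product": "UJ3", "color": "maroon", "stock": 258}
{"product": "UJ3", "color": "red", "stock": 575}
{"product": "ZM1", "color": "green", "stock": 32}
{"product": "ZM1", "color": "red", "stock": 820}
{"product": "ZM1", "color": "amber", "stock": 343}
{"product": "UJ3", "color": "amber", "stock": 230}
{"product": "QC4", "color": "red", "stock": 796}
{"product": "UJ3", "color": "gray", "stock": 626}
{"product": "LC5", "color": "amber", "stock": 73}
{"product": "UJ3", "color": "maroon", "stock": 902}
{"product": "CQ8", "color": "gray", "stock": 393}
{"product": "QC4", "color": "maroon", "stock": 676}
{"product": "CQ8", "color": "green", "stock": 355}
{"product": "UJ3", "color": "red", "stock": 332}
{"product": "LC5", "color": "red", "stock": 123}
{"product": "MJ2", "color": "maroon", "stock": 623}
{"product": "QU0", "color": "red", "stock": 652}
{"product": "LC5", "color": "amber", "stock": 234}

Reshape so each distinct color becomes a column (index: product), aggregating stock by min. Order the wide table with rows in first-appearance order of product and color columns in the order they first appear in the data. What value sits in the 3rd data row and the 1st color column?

With rows in first-appearance order of product, row 3 is product=QC4. color columns in first-appearance order: amber, maroon, green, red, gray; column 1 is amber.
Long rows with product=QC4, color=amber: min(338, 349) = 338.

338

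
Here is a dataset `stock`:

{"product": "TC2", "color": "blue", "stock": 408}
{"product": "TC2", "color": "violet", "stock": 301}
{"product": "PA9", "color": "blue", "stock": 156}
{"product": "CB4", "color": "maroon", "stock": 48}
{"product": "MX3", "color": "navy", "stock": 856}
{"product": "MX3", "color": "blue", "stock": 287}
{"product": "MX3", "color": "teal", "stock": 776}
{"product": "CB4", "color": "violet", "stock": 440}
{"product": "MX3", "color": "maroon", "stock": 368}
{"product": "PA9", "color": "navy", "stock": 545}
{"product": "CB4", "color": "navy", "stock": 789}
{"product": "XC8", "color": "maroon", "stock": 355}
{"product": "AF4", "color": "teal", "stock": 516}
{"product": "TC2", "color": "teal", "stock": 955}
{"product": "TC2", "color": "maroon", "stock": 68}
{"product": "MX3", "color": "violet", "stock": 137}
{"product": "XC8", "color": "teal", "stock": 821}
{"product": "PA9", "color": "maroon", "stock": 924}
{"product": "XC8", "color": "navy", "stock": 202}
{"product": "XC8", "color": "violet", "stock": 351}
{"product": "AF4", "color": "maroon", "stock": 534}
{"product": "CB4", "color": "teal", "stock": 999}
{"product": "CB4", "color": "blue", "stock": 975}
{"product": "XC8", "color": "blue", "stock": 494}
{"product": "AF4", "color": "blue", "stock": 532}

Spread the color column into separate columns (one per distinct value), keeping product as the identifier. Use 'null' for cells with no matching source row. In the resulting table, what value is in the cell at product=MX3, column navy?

856

The long row with product=MX3, color=navy has stock=856.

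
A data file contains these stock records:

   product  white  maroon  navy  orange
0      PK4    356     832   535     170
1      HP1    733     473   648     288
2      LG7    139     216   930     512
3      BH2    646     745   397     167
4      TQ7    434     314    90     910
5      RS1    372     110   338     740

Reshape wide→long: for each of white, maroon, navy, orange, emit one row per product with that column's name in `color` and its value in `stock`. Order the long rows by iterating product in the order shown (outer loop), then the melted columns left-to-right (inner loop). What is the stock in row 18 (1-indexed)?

24 rows total (6 × 4). Row 18: index ⌊(18-1)/4⌋ = 4 into product → TQ7; (18-1) mod 4 = 1 into the melted columns → maroon.
So row 18 is (TQ7, maroon, 314); stock = 314.

314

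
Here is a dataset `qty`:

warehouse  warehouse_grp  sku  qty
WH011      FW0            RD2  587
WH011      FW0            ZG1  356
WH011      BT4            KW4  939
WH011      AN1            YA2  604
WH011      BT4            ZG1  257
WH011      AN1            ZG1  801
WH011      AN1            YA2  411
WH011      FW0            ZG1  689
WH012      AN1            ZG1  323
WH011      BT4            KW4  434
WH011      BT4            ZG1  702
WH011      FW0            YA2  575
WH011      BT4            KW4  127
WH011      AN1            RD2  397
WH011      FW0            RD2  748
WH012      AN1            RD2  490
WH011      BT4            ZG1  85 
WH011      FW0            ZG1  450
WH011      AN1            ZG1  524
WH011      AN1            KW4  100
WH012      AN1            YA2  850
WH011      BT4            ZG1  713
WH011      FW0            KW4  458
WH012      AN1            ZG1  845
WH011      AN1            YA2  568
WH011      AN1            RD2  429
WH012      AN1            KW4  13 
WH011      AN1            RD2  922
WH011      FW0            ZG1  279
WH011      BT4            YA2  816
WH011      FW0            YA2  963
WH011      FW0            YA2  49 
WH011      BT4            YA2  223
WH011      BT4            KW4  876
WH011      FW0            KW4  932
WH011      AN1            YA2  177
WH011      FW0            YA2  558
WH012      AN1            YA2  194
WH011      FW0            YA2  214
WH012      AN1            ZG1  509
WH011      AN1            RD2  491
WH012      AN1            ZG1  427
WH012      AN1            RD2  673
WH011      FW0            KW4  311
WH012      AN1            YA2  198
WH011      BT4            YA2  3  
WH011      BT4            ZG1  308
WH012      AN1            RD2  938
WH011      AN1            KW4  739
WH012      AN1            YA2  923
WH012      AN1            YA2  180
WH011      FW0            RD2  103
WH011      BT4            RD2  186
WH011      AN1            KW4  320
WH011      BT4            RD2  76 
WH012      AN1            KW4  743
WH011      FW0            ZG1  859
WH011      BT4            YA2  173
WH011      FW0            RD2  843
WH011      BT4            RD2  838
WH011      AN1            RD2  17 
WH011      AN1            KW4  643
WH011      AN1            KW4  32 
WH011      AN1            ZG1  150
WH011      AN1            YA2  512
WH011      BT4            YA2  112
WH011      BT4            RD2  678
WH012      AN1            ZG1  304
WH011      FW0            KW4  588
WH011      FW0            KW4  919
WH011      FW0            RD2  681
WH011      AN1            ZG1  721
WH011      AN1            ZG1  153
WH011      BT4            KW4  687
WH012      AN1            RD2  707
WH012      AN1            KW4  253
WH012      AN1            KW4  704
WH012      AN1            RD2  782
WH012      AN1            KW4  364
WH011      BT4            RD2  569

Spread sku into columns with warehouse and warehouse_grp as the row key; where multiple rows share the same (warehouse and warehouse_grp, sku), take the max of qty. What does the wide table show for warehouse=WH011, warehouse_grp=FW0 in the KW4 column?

Rows with warehouse=WH011, warehouse_grp=FW0 and sku=KW4: qty values are 458, 932, 311, 588, 919.
max(458, 932, 311, 588, 919) = 932.

932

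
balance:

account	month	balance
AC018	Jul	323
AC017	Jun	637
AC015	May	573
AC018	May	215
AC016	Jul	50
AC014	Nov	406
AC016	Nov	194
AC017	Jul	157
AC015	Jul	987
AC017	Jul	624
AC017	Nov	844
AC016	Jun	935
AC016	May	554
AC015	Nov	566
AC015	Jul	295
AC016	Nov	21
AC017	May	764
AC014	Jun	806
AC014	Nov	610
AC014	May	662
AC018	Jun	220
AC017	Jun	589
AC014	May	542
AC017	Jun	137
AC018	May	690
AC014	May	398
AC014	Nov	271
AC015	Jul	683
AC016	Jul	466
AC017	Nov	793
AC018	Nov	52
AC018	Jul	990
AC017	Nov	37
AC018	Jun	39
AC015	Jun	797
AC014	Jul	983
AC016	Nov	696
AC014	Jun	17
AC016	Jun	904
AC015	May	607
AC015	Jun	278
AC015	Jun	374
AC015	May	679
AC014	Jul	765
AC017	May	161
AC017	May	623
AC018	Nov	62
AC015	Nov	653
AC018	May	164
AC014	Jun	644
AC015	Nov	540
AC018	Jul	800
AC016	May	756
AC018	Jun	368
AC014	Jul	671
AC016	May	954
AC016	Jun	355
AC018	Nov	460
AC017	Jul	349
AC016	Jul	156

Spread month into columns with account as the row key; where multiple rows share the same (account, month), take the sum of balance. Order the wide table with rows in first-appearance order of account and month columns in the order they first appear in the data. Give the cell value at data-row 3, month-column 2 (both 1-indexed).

With rows in first-appearance order of account, row 3 is account=AC015. month columns in first-appearance order: Jul, Jun, May, Nov; column 2 is Jun.
Long rows with account=AC015, month=Jun: 797 + 278 + 374 = 1449.

1449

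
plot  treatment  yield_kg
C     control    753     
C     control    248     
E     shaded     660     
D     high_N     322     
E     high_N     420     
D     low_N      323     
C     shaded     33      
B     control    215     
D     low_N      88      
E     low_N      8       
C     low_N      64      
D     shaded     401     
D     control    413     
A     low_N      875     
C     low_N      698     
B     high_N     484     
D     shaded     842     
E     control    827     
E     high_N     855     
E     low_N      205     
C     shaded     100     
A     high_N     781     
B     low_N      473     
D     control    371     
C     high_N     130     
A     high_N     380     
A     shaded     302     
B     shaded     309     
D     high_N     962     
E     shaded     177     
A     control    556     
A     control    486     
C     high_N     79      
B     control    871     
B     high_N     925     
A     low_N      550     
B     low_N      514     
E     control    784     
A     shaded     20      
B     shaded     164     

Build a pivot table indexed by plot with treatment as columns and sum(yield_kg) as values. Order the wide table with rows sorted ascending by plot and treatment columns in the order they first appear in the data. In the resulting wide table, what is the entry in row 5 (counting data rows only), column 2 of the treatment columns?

With rows sorted ascending by plot, row 5 is plot=E. treatment columns in first-appearance order: control, shaded, high_N, low_N; column 2 is shaded.
Long rows with plot=E, treatment=shaded: 660 + 177 = 837.

837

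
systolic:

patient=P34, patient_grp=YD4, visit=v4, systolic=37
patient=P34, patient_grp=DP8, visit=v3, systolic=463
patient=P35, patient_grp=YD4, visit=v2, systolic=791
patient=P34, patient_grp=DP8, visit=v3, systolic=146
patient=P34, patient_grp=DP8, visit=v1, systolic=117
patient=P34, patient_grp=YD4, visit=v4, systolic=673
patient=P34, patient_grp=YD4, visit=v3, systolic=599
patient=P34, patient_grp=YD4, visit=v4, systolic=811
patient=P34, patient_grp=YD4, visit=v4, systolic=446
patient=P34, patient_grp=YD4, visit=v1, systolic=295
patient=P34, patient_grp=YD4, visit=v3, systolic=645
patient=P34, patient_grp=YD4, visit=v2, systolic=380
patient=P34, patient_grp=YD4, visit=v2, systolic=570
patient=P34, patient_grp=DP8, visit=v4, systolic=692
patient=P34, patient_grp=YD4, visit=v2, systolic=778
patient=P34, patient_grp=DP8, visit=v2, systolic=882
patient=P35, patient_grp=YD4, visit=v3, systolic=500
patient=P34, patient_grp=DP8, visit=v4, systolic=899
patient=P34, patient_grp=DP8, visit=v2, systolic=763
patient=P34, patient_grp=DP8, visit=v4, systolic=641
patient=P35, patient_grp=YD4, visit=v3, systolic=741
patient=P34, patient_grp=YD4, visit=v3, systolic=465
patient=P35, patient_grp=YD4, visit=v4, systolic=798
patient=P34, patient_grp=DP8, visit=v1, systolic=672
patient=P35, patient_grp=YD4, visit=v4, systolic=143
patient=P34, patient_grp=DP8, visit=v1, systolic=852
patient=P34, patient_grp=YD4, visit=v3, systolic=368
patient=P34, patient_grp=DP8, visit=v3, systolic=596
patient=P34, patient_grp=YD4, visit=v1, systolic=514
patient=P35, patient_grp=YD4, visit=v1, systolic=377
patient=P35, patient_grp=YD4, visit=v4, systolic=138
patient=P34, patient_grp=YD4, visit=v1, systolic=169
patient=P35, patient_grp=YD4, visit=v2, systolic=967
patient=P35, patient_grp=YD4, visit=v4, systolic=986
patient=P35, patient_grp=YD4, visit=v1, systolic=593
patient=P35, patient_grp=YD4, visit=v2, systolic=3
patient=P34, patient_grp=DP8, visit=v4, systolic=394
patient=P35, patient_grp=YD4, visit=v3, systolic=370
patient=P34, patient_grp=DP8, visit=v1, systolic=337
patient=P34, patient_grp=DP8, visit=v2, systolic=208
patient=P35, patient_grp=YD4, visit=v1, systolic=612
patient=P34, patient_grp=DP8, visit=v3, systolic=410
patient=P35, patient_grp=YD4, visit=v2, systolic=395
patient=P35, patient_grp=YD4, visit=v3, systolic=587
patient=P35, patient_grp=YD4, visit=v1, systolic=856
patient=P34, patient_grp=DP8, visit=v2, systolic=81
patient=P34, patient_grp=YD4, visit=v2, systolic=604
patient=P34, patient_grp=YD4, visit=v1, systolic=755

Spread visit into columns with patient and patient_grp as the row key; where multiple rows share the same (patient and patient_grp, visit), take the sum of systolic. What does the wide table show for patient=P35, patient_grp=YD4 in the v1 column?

2438

Rows with patient=P35, patient_grp=YD4 and visit=v1: systolic values are 377, 593, 612, 856.
377 + 593 + 612 + 856 = 2438.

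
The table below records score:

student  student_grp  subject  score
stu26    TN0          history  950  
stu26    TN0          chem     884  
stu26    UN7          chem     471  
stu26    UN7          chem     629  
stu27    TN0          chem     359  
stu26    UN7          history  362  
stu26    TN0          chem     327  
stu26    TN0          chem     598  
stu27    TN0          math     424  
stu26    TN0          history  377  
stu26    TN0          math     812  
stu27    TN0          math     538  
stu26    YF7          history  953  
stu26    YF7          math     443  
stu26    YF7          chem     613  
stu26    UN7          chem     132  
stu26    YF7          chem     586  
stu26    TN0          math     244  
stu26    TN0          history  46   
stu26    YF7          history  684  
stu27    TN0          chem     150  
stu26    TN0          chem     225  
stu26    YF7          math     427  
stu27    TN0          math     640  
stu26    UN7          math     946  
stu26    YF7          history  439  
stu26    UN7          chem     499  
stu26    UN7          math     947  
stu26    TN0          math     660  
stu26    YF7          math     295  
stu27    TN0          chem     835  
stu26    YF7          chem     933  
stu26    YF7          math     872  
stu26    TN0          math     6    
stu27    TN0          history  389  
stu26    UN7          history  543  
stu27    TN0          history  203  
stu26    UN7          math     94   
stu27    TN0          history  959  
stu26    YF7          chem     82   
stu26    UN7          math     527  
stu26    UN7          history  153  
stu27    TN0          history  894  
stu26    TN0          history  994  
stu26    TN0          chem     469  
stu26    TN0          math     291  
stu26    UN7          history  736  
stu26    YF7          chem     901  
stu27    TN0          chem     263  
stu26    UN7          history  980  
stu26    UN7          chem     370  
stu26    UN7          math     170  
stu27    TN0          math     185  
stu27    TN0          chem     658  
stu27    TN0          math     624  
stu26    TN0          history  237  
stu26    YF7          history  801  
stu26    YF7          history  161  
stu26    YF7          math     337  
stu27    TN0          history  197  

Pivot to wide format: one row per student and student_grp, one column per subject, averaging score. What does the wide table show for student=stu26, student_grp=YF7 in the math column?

474.80

Rows with student=stu26, student_grp=YF7 and subject=math: score values are 443, 427, 295, 872, 337.
(443 + 427 + 295 + 872 + 337) / 5 = 474.80.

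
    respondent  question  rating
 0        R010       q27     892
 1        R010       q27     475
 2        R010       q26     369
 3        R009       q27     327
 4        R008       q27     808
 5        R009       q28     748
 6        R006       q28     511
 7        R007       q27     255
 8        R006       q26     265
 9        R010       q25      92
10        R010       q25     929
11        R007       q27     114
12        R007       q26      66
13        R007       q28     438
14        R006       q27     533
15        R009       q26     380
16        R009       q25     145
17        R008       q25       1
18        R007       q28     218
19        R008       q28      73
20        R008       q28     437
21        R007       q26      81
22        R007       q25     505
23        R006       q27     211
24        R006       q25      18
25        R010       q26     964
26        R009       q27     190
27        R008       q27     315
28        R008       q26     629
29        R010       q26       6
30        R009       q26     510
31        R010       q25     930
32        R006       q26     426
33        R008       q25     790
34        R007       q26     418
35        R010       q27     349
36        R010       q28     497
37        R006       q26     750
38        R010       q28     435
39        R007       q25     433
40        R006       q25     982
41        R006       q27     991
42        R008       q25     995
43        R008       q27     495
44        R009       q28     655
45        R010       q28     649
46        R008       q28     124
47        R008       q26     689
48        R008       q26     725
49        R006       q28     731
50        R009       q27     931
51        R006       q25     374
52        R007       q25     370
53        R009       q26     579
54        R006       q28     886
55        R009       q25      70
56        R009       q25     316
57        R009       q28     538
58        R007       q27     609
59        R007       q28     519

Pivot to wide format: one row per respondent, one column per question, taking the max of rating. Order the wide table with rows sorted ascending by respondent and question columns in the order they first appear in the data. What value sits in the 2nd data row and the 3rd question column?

With rows sorted ascending by respondent, row 2 is respondent=R007. question columns in first-appearance order: q27, q26, q28, q25; column 3 is q28.
Long rows with respondent=R007, question=q28: max(438, 218, 519) = 519.

519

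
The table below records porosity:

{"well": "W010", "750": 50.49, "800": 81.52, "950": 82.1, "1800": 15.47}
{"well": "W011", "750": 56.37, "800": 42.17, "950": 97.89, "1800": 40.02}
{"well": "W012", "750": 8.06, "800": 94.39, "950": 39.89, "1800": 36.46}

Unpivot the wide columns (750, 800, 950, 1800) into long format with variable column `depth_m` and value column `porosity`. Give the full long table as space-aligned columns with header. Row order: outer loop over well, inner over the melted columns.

well  depth_m  porosity
W010  750      50.49   
W010  800      81.52   
W010  950      82.1    
W010  1800     15.47   
W011  750      56.37   
W011  800      42.17   
W011  950      97.89   
W011  1800     40.02   
W012  750      8.06    
W012  800      94.39   
W012  950      39.89   
W012  1800     36.46   

Each (well, column) pair becomes one row: 3 × 4 = 12 rows.
For example, (W010, 750) → porosity=50.49.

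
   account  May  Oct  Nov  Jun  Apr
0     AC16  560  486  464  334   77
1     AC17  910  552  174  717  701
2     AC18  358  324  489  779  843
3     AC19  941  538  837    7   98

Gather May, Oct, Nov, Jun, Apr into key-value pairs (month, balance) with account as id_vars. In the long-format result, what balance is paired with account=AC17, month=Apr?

Unpivoting turns each (account, wide-column) pair into one long row.
The wide cell at row AC17, column Apr holds 701, so the long row (AC17, Apr) has balance=701.

701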